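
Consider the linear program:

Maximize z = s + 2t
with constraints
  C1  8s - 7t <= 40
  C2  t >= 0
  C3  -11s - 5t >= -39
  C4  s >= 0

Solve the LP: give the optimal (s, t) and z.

s = 0, t = 39/5, maximum z = 78/5

The optimum lies where -11s - 5t = -39 and s = 0.
Solving simultaneously gives s = 0, t = 39/5.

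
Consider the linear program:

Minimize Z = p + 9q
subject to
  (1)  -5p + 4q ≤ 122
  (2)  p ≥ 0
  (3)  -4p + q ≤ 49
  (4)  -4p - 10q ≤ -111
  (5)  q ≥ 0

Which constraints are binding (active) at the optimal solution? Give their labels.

Corner points and Z = p + 9q:
  (0, 61/2) → Z = 549/2
  (0, 111/10) → Z = 999/10
  (111/4, 0) → Z = 111/4
The feasible region is unbounded (it extends along (4, 5), (1, 0)), but Z strictly increases along every unbounded feasible direction, so there is no improving ray and the minimum is attained at a vertex.

The minimum is at (111/4, 0). Substituting into each constraint, equality holds for (4) and (5); the remaining constraints have slack.

(4) and (5)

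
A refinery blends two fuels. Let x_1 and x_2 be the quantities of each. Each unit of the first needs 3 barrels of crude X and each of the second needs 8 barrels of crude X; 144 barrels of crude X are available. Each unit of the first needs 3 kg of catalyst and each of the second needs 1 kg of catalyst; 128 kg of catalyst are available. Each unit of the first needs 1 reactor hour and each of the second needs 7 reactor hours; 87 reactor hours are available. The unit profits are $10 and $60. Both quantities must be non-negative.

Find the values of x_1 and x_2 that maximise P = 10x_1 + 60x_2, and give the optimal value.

x_1 = 24, x_2 = 9, maximum P = 780

Vertices and P = 10x_1 + 60x_2:
  (0, 0) → P = 0
  (0, 87/7) → P = 5220/7
  (128/3, 0) → P = 1280/3
  (880/21, 16/7) → P = 11680/21
  (24, 9) → P = 780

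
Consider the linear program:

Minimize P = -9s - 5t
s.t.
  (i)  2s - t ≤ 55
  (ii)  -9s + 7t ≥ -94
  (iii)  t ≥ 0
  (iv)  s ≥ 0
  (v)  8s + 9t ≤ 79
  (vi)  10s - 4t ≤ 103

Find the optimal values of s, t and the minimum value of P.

Extreme points and P = -9s - 5t:
  (0, 0) → P = 0
  (79/8, 0) → P = -711/8
  (0, 79/9) → P = -395/9

s = 79/8, t = 0, minimum P = -711/8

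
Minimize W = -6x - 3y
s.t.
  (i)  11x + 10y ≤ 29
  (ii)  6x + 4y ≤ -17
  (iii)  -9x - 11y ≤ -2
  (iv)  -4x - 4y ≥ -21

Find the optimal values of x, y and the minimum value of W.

Feasible corners and W = -6x - 3y:
  (-143/8, 361/16) → W = 633/16
  (-47/2, 115/4) → W = 219/4
  (-13/2, 11/2) → W = 45/2
The feasible region is unbounded (it extends along (-1, 1), (-11, 9)), but W strictly increases along every unbounded feasible direction, so there is no improving ray and the minimum is attained at a vertex.

The binding constraints are 6x + 4y = -17 and -9x - 11y = -2.
Solving simultaneously gives x = -13/2, y = 11/2.

x = -13/2, y = 11/2, minimum W = 45/2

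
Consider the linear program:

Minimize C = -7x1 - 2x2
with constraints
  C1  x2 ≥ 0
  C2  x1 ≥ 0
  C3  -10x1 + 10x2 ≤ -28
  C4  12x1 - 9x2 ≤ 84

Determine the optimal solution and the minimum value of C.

x1 = 98/5, x2 = 84/5, minimum C = -854/5

Extreme points and C = -7x1 - 2x2:
  (14/5, 0) → C = -98/5
  (7, 0) → C = -49
  (98/5, 84/5) → C = -854/5

The optimum lies where -10x1 + 10x2 = -28 and 12x1 - 9x2 = 84.
Solving simultaneously gives x1 = 98/5, x2 = 84/5.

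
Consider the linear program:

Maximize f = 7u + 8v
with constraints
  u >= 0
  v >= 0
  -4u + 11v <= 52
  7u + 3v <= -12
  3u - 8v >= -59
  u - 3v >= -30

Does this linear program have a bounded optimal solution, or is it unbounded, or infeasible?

The boundaries u = 0 and v = 0 meet at (0, 0), but that point violates 7u + 3v ≤ -12. Every candidate vertex is excluded by some other constraint, so the feasible region is empty.

infeasible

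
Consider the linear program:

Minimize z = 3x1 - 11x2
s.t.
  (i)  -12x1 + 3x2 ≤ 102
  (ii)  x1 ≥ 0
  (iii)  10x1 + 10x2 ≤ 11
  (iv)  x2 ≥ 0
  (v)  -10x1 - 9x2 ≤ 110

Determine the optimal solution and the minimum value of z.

At the optimal vertex, x1 = 0 and 10x1 + 10x2 = 11.
Solving simultaneously gives x1 = 0, x2 = 11/10.

x1 = 0, x2 = 11/10, minimum z = -121/10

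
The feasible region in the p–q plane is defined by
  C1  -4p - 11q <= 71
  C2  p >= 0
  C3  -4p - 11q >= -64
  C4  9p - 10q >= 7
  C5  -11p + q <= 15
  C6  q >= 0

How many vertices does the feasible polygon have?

Intersecting each pair of boundary lines and keeping only the points that satisfy every inequality leaves:
  (717/139, 548/139)
  (16, 0)
  (7/9, 0)

3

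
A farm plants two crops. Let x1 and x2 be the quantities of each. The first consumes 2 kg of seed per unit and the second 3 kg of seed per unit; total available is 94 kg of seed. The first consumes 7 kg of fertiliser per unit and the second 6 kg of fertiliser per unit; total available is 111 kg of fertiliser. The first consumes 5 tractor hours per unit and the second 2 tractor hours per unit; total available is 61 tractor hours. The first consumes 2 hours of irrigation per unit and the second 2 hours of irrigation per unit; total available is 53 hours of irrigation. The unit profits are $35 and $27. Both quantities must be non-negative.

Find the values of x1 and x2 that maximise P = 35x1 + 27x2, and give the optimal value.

x1 = 9, x2 = 8, maximum P = 531

Feasible corners and P = 35x1 + 27x2:
  (0, 0) → P = 0
  (0, 37/2) → P = 999/2
  (61/5, 0) → P = 427
  (9, 8) → P = 531

The binding constraints are 7x1 + 6x2 = 111 and 5x1 + 2x2 = 61.
Solving simultaneously gives x1 = 9, x2 = 8.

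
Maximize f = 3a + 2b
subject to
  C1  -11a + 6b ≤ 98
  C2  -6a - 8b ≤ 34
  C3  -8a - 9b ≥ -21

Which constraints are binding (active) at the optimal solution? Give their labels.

C2 and C3

Vertices and f = 3a + 2b:
  (-247/31, 107/62) → f = -634/31
  (-36/7, 145/21) → f = -34/21
  (237/5, -199/5) → f = 313/5

The maximum is at (237/5, -199/5). Substituting into each constraint, equality holds for C2 and C3; the remaining constraints have slack.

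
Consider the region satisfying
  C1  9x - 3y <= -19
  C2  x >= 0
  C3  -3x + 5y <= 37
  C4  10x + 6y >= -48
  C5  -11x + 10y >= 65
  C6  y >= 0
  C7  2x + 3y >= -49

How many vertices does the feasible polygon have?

4

Intersecting each pair of boundary lines and keeping only the points that satisfy every inequality leaves:
  (4/9, 23/3)
  (5/57, 376/57)
  (0, 37/5)
  (0, 13/2)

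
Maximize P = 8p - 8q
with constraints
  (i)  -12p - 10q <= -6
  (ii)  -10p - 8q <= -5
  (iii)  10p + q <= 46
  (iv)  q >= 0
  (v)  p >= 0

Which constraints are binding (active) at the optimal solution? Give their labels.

(iii) and (iv)

Extreme points and P = 8p - 8q:
  (1/2, 0) → P = 4
  (0, 5/8) → P = -5
  (23/5, 0) → P = 184/5
  (0, 46) → P = -368

The maximum is at (23/5, 0). Substituting into each constraint, equality holds for (iii) and (iv); the remaining constraints have slack.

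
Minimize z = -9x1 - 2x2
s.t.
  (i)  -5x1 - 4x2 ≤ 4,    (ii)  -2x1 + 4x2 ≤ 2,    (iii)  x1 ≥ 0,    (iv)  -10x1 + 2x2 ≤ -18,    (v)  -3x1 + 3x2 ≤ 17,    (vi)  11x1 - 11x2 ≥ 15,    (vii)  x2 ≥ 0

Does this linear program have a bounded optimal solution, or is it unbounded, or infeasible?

unbounded

From the feasible point (41/11, 26/11), moving in the direction (4, 2) keeps every constraint satisfied while z decreases without bound.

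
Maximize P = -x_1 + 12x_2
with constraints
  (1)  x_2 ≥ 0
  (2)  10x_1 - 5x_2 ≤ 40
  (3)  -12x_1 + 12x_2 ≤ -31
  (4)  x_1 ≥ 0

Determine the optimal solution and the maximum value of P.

The optimum lies where 10x_1 - 5x_2 = 40 and -12x_1 + 12x_2 = -31.
Solving simultaneously gives x_1 = 65/12, x_2 = 17/6.

x_1 = 65/12, x_2 = 17/6, maximum P = 343/12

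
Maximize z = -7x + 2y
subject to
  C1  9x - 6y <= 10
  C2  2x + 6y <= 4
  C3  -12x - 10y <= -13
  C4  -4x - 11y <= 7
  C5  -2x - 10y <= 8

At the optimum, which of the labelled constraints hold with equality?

C2 and C3

Vertices and z = -7x + 2y:
  (14/11, 8/33) → z = -278/33
  (89/81, -1/54) → z = -626/81
  (19/26, 11/26) → z = -111/26

The maximum is at (19/26, 11/26). Substituting into each constraint, equality holds for C2 and C3; the remaining constraints have slack.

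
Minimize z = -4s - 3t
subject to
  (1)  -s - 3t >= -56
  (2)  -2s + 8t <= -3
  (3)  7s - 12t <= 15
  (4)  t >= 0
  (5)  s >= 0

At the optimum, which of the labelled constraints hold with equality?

(2) and (3)

Feasible corners and z = -4s - 3t:
  (21/8, 9/32) → z = -363/32
  (3/2, 0) → z = -6
  (15/7, 0) → z = -60/7

The minimum is at (21/8, 9/32). Substituting into each constraint, equality holds for (2) and (3); the remaining constraints have slack.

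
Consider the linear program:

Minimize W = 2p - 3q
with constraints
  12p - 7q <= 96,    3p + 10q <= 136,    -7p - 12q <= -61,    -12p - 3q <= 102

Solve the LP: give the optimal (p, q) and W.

p = -476/37, q = 646/37, minimum W = -2890/37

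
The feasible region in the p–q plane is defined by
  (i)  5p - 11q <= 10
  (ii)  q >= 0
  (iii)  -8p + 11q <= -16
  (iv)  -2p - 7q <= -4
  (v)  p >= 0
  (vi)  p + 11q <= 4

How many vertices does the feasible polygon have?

The feasible vertices (each the meet of two boundaries and inside every other half-plane) are:
  (2, 0)
  (7/3, 5/33)
  (20/9, 16/99)

3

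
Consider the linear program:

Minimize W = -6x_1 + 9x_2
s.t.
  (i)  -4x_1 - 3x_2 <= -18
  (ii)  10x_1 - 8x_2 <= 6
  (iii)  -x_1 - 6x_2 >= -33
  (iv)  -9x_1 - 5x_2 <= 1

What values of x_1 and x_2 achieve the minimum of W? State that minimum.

x_1 = 81/31, x_2 = 78/31, minimum W = 216/31

Extreme points and W = -6x_1 + 9x_2:
  (81/31, 78/31) → W = 216/31
  (3/7, 38/7) → W = 324/7
  (75/17, 81/17) → W = 279/17

The binding constraints are -4x_1 - 3x_2 = -18 and 10x_1 - 8x_2 = 6.
Solving simultaneously gives x_1 = 81/31, x_2 = 78/31.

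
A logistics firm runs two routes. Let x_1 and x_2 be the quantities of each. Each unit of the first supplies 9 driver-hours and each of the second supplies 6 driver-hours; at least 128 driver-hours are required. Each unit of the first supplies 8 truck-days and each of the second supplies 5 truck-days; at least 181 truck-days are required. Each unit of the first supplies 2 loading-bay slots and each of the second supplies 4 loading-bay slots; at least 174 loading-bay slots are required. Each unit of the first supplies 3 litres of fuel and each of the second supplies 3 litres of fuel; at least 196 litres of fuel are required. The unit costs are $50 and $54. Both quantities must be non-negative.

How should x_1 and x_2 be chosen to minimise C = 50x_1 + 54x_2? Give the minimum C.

Feasible corners and C = 50x_1 + 54x_2:
  (0, 196/3) → C = 3528
  (87, 0) → C = 4350
  (131/3, 65/3) → C = 10060/3
The feasible region is unbounded (it extends along (0, 1), (1, 0)), but C strictly increases along every unbounded feasible direction, so there is no improving ray and the minimum is attained at a vertex.

The binding constraints are 2x_1 + 4x_2 = 174 and 3x_1 + 3x_2 = 196.
Solving simultaneously gives x_1 = 131/3, x_2 = 65/3.

x_1 = 131/3, x_2 = 65/3, minimum C = 10060/3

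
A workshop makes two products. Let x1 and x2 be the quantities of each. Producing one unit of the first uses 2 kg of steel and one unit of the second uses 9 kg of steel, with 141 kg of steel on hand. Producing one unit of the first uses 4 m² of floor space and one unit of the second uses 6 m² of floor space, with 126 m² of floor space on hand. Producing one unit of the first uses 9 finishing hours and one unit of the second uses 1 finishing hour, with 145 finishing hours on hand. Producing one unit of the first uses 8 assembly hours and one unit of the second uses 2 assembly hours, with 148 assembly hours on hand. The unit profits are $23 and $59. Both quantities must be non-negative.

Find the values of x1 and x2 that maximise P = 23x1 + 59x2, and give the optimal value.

Corner points and P = 23x1 + 59x2:
  (0, 0) → P = 0
  (0, 47/3) → P = 2773/3
  (145/9, 0) → P = 3335/9
  (12, 13) → P = 1043
  (372/25, 277/25) → P = 24899/25

The optimum lies where 2x1 + 9x2 = 141 and 4x1 + 6x2 = 126.
Solving simultaneously gives x1 = 12, x2 = 13.

x1 = 12, x2 = 13, maximum P = 1043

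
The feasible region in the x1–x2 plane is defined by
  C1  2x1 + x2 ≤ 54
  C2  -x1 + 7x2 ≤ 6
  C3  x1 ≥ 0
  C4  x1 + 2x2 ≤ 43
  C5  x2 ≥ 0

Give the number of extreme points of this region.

Intersecting each pair of boundary lines and keeping only the points that satisfy every inequality leaves:
  (124/5, 22/5)
  (27, 0)
  (0, 6/7)
  (0, 0)

4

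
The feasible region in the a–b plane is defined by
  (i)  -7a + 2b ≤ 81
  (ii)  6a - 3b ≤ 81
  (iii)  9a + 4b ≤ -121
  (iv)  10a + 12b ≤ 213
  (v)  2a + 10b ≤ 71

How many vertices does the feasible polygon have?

3

Of the 10 pairwise boundary intersections, those satisfying every inequality are:
  (-45, -117)
  (-283/23, -59/23)
  (-13/17, -485/17)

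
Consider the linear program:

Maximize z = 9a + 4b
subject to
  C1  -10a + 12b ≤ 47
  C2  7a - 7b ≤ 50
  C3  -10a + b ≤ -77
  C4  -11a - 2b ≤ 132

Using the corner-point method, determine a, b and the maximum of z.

a = 929/14, b = 829/14, maximum z = 11677/14

Vertices and z = 9a + 4b:
  (929/14, 829/14) → z = 11677/14
  (971/110, 124/11) → z = 13699/110
  (163/21, 13/21) → z = 217/3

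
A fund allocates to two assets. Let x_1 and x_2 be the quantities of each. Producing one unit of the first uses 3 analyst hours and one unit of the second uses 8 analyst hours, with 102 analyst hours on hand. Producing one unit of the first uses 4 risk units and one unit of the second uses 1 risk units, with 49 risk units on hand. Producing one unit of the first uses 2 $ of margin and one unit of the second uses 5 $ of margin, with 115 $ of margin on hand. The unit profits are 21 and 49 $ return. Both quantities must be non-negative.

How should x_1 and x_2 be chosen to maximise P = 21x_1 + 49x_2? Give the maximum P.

x_1 = 10, x_2 = 9, maximum P = 651

Corner points and P = 21x_1 + 49x_2:
  (0, 0) → P = 0
  (0, 51/4) → P = 2499/4
  (49/4, 0) → P = 1029/4
  (10, 9) → P = 651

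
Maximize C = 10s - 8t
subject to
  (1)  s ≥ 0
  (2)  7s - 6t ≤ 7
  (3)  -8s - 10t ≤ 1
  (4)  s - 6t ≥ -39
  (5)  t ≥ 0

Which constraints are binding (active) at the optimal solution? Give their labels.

(2) and (4)

Vertices and C = 10s - 8t:
  (0, 13/2) → C = -52
  (0, 0) → C = 0
  (23/3, 70/9) → C = 130/9
  (1, 0) → C = 10

The maximum is at (23/3, 70/9). Substituting into each constraint, equality holds for (2) and (4); the remaining constraints have slack.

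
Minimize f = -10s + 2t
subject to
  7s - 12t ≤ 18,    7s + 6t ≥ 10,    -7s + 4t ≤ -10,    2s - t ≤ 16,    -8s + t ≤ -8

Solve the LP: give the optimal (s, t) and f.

s = 54, t = 92, minimum f = -356

Vertices and f = -10s + 2t:
  (38/21, -4/9) → f = -1196/63
  (174/17, 76/17) → f = -1588/17
  (10/7, 0) → f = -100/7
  (54, 92) → f = -356

The binding constraints are -7s + 4t = -10 and 2s - t = 16.
Solving simultaneously gives s = 54, t = 92.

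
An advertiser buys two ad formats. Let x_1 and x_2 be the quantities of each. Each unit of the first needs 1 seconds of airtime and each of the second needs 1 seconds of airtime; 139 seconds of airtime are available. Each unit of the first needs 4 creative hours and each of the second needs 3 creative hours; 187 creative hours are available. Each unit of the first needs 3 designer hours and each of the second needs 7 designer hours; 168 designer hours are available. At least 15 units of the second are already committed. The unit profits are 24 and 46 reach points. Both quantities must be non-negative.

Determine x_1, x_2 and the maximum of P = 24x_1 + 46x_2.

x_1 = 21, x_2 = 15, maximum P = 1194

Feasible corners and P = 24x_1 + 46x_2:
  (0, 24) → P = 1104
  (0, 15) → P = 690
  (21, 15) → P = 1194

At the optimal vertex, 3x_1 + 7x_2 = 168 and x_2 = 15.
Solving simultaneously gives x_1 = 21, x_2 = 15.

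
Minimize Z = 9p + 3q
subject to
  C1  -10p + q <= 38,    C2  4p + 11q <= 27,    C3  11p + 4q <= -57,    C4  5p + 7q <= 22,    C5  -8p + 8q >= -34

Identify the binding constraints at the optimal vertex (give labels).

Extreme points and Z = 9p + 3q:
  (-209/51, -152/51) → Z = -779/17
  (-169/36, -161/18) → Z = -829/12
  (-8/3, -83/12) → Z = -179/4

The minimum is at (-169/36, -161/18). Substituting into each constraint, equality holds for C1 and C5; the remaining constraints have slack.

C1 and C5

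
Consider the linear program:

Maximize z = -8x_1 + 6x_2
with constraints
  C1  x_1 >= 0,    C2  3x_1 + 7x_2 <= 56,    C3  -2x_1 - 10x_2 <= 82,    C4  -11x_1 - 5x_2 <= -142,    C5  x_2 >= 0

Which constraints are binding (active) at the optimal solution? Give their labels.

C2 and C4

Vertices and z = -8x_1 + 6x_2:
  (357/31, 95/31) → z = -2286/31
  (56/3, 0) → z = -448/3
  (142/11, 0) → z = -1136/11

The maximum is at (357/31, 95/31). Substituting into each constraint, equality holds for C2 and C4; the remaining constraints have slack.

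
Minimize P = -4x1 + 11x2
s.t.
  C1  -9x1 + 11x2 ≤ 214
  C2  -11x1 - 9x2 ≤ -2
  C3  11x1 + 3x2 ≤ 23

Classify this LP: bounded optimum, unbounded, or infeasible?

bounded optimum

Corner points and P = -4x1 + 11x2:
  (-952/101, 1186/101) → P = 16854/101
  (-389/148, 2561/148) → P = 29727/148
  (67/22, -7/2) → P = -1115/22
The feasible region has finitely many vertices and no improving ray; the minimum is -1115/22 at (67/22, -7/2).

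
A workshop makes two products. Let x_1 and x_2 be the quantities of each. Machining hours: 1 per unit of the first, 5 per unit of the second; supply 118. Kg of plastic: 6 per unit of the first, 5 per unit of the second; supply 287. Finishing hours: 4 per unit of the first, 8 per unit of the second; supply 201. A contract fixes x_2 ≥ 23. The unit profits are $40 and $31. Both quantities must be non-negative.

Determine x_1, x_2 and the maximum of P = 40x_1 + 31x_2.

Extreme points and P = 40x_1 + 31x_2:
  (0, 118/5) → P = 3658/5
  (0, 23) → P = 713
  (3, 23) → P = 833

x_1 = 3, x_2 = 23, maximum P = 833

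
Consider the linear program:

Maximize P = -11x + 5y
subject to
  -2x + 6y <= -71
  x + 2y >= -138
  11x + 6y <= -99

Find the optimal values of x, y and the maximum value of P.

x = -343/5, y = -347/10, maximum P = 5811/10

Vertices and P = -11x + 5y:
  (-343/5, -347/10) → P = 5811/10
  (-28/13, -979/78) → P = -3047/78
  (315/8, -1419/16) → P = -14025/16

At the optimal vertex, -2x + 6y = -71 and x + 2y = -138.
Solving simultaneously gives x = -343/5, y = -347/10.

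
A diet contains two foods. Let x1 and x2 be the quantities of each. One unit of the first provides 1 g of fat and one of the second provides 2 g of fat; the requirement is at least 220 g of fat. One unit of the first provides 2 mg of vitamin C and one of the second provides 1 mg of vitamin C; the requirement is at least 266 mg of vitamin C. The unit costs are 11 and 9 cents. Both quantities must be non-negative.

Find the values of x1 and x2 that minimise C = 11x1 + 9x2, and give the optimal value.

x1 = 104, x2 = 58, minimum C = 1666

Extreme points and C = 11x1 + 9x2:
  (0, 266) → C = 2394
  (220, 0) → C = 2420
  (104, 58) → C = 1666
The feasible region is unbounded (it extends along (0, 1), (1, 0)), but C strictly increases along every unbounded feasible direction, so there is no improving ray and the minimum is attained at a vertex.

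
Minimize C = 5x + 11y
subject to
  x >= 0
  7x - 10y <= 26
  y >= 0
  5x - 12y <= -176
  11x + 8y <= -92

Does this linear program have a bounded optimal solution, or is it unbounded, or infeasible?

infeasible

The boundaries x = 0 and 5x - 12y = -176 meet at (0, 44/3), but that point violates 11x + 8y ≤ -92. Every candidate vertex is excluded by some other constraint, so the feasible region is empty.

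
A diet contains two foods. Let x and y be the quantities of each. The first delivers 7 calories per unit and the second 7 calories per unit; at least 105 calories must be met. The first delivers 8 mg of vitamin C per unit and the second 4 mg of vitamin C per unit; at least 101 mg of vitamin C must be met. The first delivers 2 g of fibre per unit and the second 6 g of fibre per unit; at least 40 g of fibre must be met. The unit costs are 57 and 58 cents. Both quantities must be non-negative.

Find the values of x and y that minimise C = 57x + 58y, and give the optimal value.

x = 25/2, y = 5/2, minimum C = 1715/2

Feasible corners and C = 57x + 58y:
  (0, 101/4) → C = 2929/2
  (20, 0) → C = 1140
  (41/4, 19/4) → C = 3439/4
  (25/2, 5/2) → C = 1715/2
The feasible region is unbounded (it extends along (0, 1), (1, 0)), but C strictly increases along every unbounded feasible direction, so there is no improving ray and the minimum is attained at a vertex.

At the optimal vertex, 7x + 7y = 105 and 2x + 6y = 40.
Solving simultaneously gives x = 25/2, y = 5/2.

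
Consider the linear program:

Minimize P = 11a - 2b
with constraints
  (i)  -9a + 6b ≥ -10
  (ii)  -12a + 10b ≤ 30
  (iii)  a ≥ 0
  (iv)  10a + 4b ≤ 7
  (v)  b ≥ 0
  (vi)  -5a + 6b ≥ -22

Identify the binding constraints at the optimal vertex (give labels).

Vertices and P = 11a - 2b:
  (0, 7/4) → P = -7/2
  (0, 0) → P = 0
  (7/10, 0) → P = 77/10

The minimum is at (0, 7/4). Substituting into each constraint, equality holds for (iii) and (iv); the remaining constraints have slack.

(iii) and (iv)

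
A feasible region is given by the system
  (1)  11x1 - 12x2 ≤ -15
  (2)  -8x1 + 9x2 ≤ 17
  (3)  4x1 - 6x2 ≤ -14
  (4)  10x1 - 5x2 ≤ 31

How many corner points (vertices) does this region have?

4

Intersecting each pair of boundary lines and keeping only the points that satisfy every inequality leaves:
  (13/3, 47/9)
  (447/65, 491/65)
  (2, 11/3)
  (182/25, 209/25)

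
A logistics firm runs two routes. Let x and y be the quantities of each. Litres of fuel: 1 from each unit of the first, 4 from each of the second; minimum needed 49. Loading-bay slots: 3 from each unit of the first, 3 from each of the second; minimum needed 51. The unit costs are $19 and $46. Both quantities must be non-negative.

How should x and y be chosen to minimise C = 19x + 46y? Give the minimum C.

x = 19/3, y = 32/3, minimum C = 611

The feasible region is unbounded (it extends along (0, 1), (1, 0)), but C strictly increases along every unbounded feasible direction, so there is no improving ray and the minimum is attained at a vertex.

The optimum lies where x + 4y = 49 and 3x + 3y = 51.
Solving simultaneously gives x = 19/3, y = 32/3.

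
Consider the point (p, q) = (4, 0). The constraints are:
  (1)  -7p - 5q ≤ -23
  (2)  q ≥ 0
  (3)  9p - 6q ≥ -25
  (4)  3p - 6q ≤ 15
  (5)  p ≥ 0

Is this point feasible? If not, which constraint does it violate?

(1): -28 ≤ -23 ✓
(2): 0 ≥ 0 ✓
(3): 36 ≥ -25 ✓
(4): 12 ≤ 15 ✓
(5): 4 ≥ 0 ✓

feasible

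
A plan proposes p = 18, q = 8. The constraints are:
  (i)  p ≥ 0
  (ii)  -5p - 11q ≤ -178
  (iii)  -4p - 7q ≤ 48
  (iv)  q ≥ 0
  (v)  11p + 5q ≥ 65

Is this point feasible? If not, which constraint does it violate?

(i): 18 ≥ 0 ✓
(ii): -178 ≤ -178 ✓
(iii): -128 ≤ 48 ✓
(iv): 8 ≥ 0 ✓
(v): 238 ≥ 65 ✓

feasible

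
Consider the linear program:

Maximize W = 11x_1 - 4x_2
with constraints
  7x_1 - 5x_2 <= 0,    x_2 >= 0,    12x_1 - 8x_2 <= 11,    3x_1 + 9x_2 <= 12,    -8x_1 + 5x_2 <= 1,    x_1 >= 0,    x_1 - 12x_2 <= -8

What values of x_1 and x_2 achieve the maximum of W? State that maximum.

x_1 = 10/13, x_2 = 14/13, maximum W = 54/13

Corner points and W = 11x_1 - 4x_2:
  (10/13, 14/13) → W = 54/13
  (40/79, 56/79) → W = 216/79
  (17/29, 33/29) → W = 55/29
  (4/13, 9/13) → W = 8/13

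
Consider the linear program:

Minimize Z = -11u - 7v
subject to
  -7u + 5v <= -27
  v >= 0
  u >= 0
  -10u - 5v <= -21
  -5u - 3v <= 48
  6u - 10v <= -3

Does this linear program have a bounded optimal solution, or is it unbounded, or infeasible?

unbounded

From the feasible point (57/8, 183/40), moving in the direction (5, 7) keeps every constraint satisfied while Z decreases without bound.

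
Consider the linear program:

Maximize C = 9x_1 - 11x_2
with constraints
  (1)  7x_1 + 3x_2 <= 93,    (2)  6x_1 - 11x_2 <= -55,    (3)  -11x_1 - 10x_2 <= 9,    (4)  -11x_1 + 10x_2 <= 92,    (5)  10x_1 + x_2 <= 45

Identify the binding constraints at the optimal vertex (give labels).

(2) and (5)

Feasible corners and C = 9x_1 - 11x_2:
  (-649/181, 551/181) → C = -11902/181
  (110/29, 205/29) → C = -1265/29
  (-101/22, 83/20) → C = -19133/220
  (358/111, 1415/111) → C = -12343/111

The maximum is at (110/29, 205/29). Substituting into each constraint, equality holds for (2) and (5); the remaining constraints have slack.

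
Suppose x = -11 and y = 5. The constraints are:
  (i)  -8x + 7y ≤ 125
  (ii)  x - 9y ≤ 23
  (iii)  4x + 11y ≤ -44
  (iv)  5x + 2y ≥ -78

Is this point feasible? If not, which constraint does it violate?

not feasible — violates (iii)

Constraint (iii): 4x + 11y = 11, which is not ≤ -44. All other constraints are satisfied.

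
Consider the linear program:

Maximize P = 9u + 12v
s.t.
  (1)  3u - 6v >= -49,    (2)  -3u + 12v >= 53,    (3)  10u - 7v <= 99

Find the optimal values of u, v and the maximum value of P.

Corner points and P = 9u + 12v:
  (-15, 2/3) → P = -127
  (937/39, 787/39) → P = 5959/13
  (1559/99, 827/99) → P = 7985/33

At the optimal vertex, 3u - 6v = -49 and 10u - 7v = 99.
Solving simultaneously gives u = 937/39, v = 787/39.

u = 937/39, v = 787/39, maximum P = 5959/13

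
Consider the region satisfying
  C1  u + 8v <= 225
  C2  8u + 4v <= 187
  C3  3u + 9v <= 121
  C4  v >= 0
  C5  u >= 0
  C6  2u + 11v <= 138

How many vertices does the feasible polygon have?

5

Intersecting each pair of boundary lines and keeping only the points that satisfy every inequality leaves:
  (1199/60, 407/60)
  (187/8, 0)
  (89/15, 172/15)
  (0, 0)
  (0, 138/11)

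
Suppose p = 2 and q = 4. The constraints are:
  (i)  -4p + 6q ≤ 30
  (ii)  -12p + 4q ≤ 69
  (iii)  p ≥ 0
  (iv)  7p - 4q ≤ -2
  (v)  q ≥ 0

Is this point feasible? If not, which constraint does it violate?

feasible

(i): 16 ≤ 30 ✓
(ii): -8 ≤ 69 ✓
(iii): 2 ≥ 0 ✓
(iv): -2 ≤ -2 ✓
(v): 4 ≥ 0 ✓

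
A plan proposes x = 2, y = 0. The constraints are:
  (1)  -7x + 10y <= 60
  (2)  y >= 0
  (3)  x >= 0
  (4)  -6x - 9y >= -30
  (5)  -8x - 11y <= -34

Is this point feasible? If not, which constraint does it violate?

not feasible — violates (5)

Constraint (5): -8x - 11y = -16, which is not ≤ -34. All other constraints are satisfied.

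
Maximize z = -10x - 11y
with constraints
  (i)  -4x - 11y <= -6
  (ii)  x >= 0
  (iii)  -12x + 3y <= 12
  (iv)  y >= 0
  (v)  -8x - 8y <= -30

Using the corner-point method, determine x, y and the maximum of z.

Vertices and z = -10x - 11y:
  (0, 4) → z = -44
  (0, 15/4) → z = -165/4
  (15/4, 0) → z = -75/2
The feasible region is unbounded (it extends along (1, 0), (1, 4)), but z strictly decreases along every unbounded feasible direction, so there is no improving ray and the maximum is attained at a vertex.

x = 15/4, y = 0, maximum z = -75/2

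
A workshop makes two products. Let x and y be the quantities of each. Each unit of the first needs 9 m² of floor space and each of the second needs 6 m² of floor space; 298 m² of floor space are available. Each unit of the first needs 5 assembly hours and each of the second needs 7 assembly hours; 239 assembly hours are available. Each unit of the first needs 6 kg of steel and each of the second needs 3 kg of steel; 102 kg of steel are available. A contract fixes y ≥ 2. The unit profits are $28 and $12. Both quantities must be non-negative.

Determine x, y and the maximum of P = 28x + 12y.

x = 16, y = 2, maximum P = 472

Feasible corners and P = 28x + 12y:
  (0, 34) → P = 408
  (0, 2) → P = 24
  (16, 2) → P = 472

The optimum lies where 6x + 3y = 102 and y = 2.
Solving simultaneously gives x = 16, y = 2.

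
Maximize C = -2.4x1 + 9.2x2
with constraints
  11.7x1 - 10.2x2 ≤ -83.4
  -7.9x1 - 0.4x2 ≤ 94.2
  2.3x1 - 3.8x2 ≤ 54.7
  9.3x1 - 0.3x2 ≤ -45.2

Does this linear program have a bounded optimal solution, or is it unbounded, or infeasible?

From the feasible point (-16570/1421, -7388/1421), moving in the direction (0.3, 9.3) keeps every constraint satisfied while C increases without bound.

unbounded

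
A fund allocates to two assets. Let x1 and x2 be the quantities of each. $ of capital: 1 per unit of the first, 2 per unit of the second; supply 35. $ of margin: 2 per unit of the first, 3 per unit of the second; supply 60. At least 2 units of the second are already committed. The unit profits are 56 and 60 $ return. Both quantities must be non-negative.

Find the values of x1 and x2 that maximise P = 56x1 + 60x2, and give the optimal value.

Feasible corners and P = 56x1 + 60x2:
  (0, 35/2) → P = 1050
  (0, 2) → P = 120
  (15, 10) → P = 1440
  (27, 2) → P = 1632

x1 = 27, x2 = 2, maximum P = 1632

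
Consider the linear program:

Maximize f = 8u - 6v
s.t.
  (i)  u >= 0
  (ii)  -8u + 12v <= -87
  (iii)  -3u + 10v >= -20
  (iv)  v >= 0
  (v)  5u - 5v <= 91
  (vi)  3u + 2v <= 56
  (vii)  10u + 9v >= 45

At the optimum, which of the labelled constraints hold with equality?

(iii) and (vi)

Extreme points and f = 8u - 6v:
  (315/22, 101/44) → f = 2217/22
  (423/26, 187/52) → f = 2823/26
  (50/3, 3) → f = 346/3

The maximum is at (50/3, 3). Substituting into each constraint, equality holds for (iii) and (vi); the remaining constraints have slack.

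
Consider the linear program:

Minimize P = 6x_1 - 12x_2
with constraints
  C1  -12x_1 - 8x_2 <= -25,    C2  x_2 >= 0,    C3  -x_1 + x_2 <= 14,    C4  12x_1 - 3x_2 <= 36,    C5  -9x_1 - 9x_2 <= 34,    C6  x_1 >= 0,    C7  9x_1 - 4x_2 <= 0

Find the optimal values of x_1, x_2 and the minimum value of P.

Feasible corners and P = 6x_1 - 12x_2:
  (0, 25/8) → P = -75/2
  (5/6, 15/8) → P = -35/2
  (26/3, 68/3) → P = -220
  (0, 14) → P = -168
  (48/7, 108/7) → P = -144

At the optimal vertex, -x_1 + x_2 = 14 and 12x_1 - 3x_2 = 36.
Solving simultaneously gives x_1 = 26/3, x_2 = 68/3.

x_1 = 26/3, x_2 = 68/3, minimum P = -220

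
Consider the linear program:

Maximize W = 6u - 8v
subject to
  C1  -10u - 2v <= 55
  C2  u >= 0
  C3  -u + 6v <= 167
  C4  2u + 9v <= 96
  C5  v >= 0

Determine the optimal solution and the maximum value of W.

Extreme points and W = 6u - 8v:
  (0, 32/3) → W = -256/3
  (0, 0) → W = 0
  (48, 0) → W = 288

At the optimal vertex, 2u + 9v = 96 and v = 0.
Solving simultaneously gives u = 48, v = 0.

u = 48, v = 0, maximum W = 288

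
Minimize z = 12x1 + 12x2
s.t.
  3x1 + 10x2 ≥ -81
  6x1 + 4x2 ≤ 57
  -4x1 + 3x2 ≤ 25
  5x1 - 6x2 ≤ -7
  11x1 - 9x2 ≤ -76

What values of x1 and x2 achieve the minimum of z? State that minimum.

x1 = 1, x2 = 29/3, minimum z = 128

Extreme points and z = 12x1 + 12x2:
  (71/34, 189/17) → z = 2694/17
  (209/98, 1083/98) → z = 7752/49
  (1, 29/3) → z = 128

The optimum lies where -4x1 + 3x2 = 25 and 11x1 - 9x2 = -76.
Solving simultaneously gives x1 = 1, x2 = 29/3.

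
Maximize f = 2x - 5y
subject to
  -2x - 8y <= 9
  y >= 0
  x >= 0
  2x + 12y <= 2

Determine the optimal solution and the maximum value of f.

x = 1, y = 0, maximum f = 2

The binding constraints are y = 0 and 2x + 12y = 2.
Solving simultaneously gives x = 1, y = 0.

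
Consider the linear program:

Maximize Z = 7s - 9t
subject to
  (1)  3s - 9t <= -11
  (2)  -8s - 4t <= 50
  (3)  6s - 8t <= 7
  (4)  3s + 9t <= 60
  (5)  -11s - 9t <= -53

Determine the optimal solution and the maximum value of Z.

s = 181/26, t = 113/26, maximum Z = 125/13

Corner points and Z = 7s - 9t:
  (151/30, 29/10) → Z = 137/15
  (3, 20/9) → Z = 1
  (181/26, 113/26) → Z = 125/13
  (-7/8, 167/24) → Z = -275/4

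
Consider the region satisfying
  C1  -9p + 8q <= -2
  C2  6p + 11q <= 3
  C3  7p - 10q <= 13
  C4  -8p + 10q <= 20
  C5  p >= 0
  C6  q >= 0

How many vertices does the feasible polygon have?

Pairwise boundary intersections that survive every other constraint:
  (46/147, 5/49)
  (2/9, 0)
  (1/2, 0)

3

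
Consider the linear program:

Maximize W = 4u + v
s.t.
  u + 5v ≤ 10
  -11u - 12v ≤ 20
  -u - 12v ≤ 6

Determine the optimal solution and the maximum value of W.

u = 150/7, v = -16/7, maximum W = 584/7

Feasible corners and W = 4u + v:
  (-220/43, 130/43) → W = -750/43
  (150/7, -16/7) → W = 584/7
  (-7/5, -23/60) → W = -359/60

The optimum lies where u + 5v = 10 and -u - 12v = 6.
Solving simultaneously gives u = 150/7, v = -16/7.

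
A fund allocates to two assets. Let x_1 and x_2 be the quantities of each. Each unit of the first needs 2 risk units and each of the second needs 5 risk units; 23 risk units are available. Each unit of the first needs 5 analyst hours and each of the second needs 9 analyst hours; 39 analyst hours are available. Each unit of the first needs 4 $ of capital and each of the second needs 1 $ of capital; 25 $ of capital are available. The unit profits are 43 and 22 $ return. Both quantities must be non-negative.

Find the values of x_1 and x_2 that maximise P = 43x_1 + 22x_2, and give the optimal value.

x_1 = 6, x_2 = 1, maximum P = 280

Corner points and P = 43x_1 + 22x_2:
  (0, 0) → P = 0
  (0, 13/3) → P = 286/3
  (25/4, 0) → P = 1075/4
  (6, 1) → P = 280

At the optimal vertex, 5x_1 + 9x_2 = 39 and 4x_1 + x_2 = 25.
Solving simultaneously gives x_1 = 6, x_2 = 1.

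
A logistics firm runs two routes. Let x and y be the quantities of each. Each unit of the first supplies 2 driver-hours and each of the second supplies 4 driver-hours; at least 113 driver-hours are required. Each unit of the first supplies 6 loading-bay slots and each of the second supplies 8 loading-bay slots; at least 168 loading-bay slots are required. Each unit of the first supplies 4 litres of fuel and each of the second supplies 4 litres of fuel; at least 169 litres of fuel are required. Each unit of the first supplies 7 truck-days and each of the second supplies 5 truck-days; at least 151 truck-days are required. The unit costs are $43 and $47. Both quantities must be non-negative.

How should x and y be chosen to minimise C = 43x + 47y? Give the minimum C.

Vertices and C = 43x + 47y:
  (0, 169/4) → C = 7943/4
  (113/2, 0) → C = 4859/2
  (28, 57/4) → C = 7495/4
The feasible region is unbounded (it extends along (0, 1), (1, 0)), but C strictly increases along every unbounded feasible direction, so there is no improving ray and the minimum is attained at a vertex.

The binding constraints are 2x + 4y = 113 and 4x + 4y = 169.
Solving simultaneously gives x = 28, y = 57/4.

x = 28, y = 57/4, minimum C = 7495/4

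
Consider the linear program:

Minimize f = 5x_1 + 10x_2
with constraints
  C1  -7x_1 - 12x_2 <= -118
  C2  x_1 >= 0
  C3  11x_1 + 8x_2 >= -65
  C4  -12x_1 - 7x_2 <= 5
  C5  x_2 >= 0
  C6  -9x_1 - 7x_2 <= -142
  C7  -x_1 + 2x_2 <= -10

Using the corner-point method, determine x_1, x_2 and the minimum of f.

x_1 = 118/7, x_2 = 0, minimum f = 590/7

Extreme points and f = 5x_1 + 10x_2:
  (118/7, 0) → f = 590/7
  (878/59, 68/59) → f = 5070/59
  (354/25, 52/25) → f = 458/5
The feasible region is unbounded (it extends along (2, 1), (1, 0)), but f strictly increases along every unbounded feasible direction, so there is no improving ray and the minimum is attained at a vertex.

At the optimal vertex, -7x_1 - 12x_2 = -118 and x_2 = 0.
Solving simultaneously gives x_1 = 118/7, x_2 = 0.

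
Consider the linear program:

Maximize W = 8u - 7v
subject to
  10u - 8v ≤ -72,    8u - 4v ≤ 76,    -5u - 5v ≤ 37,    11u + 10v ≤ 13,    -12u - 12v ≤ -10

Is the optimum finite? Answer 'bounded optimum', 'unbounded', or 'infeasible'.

bounded optimum

Feasible corners and W = 8u - 7v:
  (-154/47, 461/94) → W = -5691/94
  (-98/27, 241/54) → W = -1085/18
The feasible region has finitely many vertices and no improving ray; the maximum is -1085/18 at (-98/27, 241/54).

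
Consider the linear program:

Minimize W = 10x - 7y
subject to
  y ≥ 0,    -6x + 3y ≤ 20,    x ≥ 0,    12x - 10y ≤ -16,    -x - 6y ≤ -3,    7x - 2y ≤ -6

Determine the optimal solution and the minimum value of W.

At the optimal vertex, -6x + 3y = 20 and 7x - 2y = -6.
Solving simultaneously gives x = 22/9, y = 104/9.

x = 22/9, y = 104/9, minimum W = -508/9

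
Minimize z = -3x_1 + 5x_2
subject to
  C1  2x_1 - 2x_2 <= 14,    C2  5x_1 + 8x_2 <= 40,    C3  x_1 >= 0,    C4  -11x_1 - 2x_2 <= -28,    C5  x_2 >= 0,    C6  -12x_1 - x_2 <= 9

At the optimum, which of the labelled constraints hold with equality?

C1 and C5

Extreme points and z = -3x_1 + 5x_2:
  (96/13, 5/13) → z = -263/13
  (7, 0) → z = -21
  (24/13, 50/13) → z = 178/13
  (28/11, 0) → z = -84/11

The minimum is at (7, 0). Substituting into each constraint, equality holds for C1 and C5; the remaining constraints have slack.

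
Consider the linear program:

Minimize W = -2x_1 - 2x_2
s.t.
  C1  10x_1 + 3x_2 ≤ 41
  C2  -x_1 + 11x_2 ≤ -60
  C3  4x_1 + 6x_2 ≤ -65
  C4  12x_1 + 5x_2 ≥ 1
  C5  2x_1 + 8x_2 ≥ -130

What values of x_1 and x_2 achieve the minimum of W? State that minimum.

Feasible corners and W = -2x_1 - 2x_2:
  (147/16, -407/24) → W = 373/24
  (359/37, -691/37) → W = 664/37
  (331/52, -196/13) → W = 453/26
  (329/43, -781/43) → W = 904/43

The binding constraints are 10x_1 + 3x_2 = 41 and 4x_1 + 6x_2 = -65.
Solving simultaneously gives x_1 = 147/16, x_2 = -407/24.

x_1 = 147/16, x_2 = -407/24, minimum W = 373/24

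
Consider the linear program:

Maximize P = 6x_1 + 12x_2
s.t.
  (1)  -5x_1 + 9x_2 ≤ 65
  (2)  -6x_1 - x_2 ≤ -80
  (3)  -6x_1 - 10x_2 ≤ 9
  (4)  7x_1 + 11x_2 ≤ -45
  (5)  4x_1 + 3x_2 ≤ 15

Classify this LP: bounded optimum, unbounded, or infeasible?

The boundaries -6x_1 - x_2 = -80 and 4x_1 + 3x_2 = 15 meet at (225/14, -115/7), but that point violates -6x_1 - 10x_2 ≤ 9. Every candidate vertex is excluded by some other constraint, so the feasible region is empty.

infeasible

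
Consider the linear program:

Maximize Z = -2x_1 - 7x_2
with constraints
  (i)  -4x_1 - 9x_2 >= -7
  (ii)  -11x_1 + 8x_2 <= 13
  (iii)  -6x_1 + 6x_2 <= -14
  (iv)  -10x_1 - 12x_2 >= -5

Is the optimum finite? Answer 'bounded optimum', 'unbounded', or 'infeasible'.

From the feasible point (-95/9, -116/9), moving in the direction (12, -10) keeps every constraint satisfied while Z increases without bound.

unbounded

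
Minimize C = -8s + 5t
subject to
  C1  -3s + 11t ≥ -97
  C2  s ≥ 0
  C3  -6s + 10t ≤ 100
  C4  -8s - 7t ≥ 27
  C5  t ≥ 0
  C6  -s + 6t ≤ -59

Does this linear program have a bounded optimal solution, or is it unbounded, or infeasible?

The boundaries t = 0 and -s + 6t = -59 meet at (59, 0), but that point violates -3s + 11t ≥ -97. Every candidate vertex is excluded by some other constraint, so the feasible region is empty.

infeasible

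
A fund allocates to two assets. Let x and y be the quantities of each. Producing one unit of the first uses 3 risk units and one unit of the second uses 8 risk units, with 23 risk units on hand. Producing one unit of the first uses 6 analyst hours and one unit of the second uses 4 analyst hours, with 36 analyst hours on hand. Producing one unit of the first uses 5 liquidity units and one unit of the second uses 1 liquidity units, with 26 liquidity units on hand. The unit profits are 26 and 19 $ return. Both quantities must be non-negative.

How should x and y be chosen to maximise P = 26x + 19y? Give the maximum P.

x = 5, y = 1, maximum P = 149

Corner points and P = 26x + 19y:
  (0, 0) → P = 0
  (0, 23/8) → P = 437/8
  (26/5, 0) → P = 676/5
  (5, 1) → P = 149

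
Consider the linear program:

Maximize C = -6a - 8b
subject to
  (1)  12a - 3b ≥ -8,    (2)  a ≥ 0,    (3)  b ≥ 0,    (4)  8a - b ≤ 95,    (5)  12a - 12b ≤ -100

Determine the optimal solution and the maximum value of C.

a = 17/9, b = 92/9, maximum C = -838/9

Feasible corners and C = -6a - 8b:
  (293/12, 301/3) → C = -5695/6
  (17/9, 92/9) → C = -838/9
  (310/21, 485/21) → C = -820/3

At the optimal vertex, 12a - 3b = -8 and 12a - 12b = -100.
Solving simultaneously gives a = 17/9, b = 92/9.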